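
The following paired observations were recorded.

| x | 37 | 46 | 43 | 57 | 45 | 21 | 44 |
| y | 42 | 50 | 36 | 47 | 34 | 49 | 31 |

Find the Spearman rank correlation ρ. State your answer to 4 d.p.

0.0714

Rank x: 2, 6, 3, 7, 5, 1, 4
Rank y: 4, 7, 3, 5, 2, 6, 1
d = rank(x) − rank(y): -2, -1, 0, 2, 3, -5, 3; Σd² = 52
ρ = 1 − 6Σd² / [n(n²−1)] = 1 − 6×52 / (7×48) = 1 − 312/336 ≈ 0.0714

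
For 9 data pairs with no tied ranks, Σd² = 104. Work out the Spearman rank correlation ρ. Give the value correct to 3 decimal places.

0.133

ρ = 1 − 6Σd² / [n(n²−1)] = 1 − 6×104 / (9×80)
  = 1 − 624/720 = 1 − 0.8667 ≈ 0.133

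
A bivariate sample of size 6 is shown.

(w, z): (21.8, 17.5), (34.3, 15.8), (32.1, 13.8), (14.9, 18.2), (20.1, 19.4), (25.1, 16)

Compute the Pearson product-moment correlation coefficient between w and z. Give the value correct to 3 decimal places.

-0.813

n = 6, Σw = 148.3, Σz = 100.7, Σw² = 3938.17, Σz² = 1709.93, Σwz = 2429.14
nΣwz − ΣwΣz = 14574.84 − 14933.81 = -358.97
nΣw² − (Σw)² = 23629.02 − 21992.89 = 1636.13; nΣz² − (Σz)² = 10259.58 − 10140.49 = 119.09
r = -358.97 / √(1636.13 × 119.09) = -358.97 / 441.4145 ≈ -0.813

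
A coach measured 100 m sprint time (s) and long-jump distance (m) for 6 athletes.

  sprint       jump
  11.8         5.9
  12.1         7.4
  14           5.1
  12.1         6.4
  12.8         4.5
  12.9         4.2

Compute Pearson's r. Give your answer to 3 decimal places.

n = 6, Σx = 75.7, Σy = 33.5, Σx² = 958.31, Σy² = 194.43, Σxy = 419.78
nΣxy − ΣxΣy = 2518.68 − 2535.95 = -17.27
nΣx² − (Σx)² = 5749.86 − 5730.49 = 19.37; nΣy² − (Σy)² = 1166.58 − 1122.25 = 44.33
r = -17.27 / √(19.37 × 44.33) = -17.27 / 29.3031 ≈ -0.589

-0.589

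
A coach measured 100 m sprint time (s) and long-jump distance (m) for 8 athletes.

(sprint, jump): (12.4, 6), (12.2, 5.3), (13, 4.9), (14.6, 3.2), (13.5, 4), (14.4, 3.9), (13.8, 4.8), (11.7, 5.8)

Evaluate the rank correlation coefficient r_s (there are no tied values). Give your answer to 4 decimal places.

-0.9048

Rank sprint: 3, 2, 4, 8, 5, 7, 6, 1
Rank jump: 8, 6, 5, 1, 3, 2, 4, 7
d = rank(sprint) − rank(jump): -5, -4, -1, 7, 2, 5, 2, -6; Σd² = 160
ρ = 1 − 6Σd² / [n(n²−1)] = 1 − 6×160 / (8×63) = 1 − 960/504 ≈ -0.9048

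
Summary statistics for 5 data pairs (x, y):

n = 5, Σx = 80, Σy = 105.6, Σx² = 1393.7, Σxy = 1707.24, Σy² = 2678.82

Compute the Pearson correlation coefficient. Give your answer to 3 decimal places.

r = (nΣxy − ΣxΣy) / √[(nΣx² − (Σx)²)(nΣy² − (Σy)²)]
Numerator: 5×1707.24 − 80×105.6 = 88.2
Denominator: √[(6968.5 − 6400)(13394.1 − 11151.36)] = √[568.5 × 2242.74] = 1129.1580
r = 88.2 / 1129.1580 ≈ 0.078

0.078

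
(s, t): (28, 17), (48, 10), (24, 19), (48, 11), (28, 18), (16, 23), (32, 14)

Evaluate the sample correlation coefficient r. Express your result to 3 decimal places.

-0.974

n = 7, Σs = 224, Σt = 112, Σs² = 8032, Σt² = 1920, Σst = 3260
nΣst − ΣsΣt = 22820 − 25088 = -2268
nΣs² − (Σs)² = 56224 − 50176 = 6048; nΣt² − (Σt)² = 13440 − 12544 = 896
r = -2268 / √(6048 × 896) = -2268 / 2327.8763 ≈ -0.974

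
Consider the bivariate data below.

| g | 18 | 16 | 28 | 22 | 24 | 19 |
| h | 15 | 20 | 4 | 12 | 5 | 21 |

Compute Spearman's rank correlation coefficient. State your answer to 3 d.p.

Rank g: 2, 1, 6, 4, 5, 3
Rank h: 4, 5, 1, 3, 2, 6
d = rank(g) − rank(h): -2, -4, 5, 1, 3, -3; Σd² = 64
ρ = 1 − 6Σd² / [n(n²−1)] = 1 − 6×64 / (6×35) = 1 − 384/210 ≈ -0.829

-0.829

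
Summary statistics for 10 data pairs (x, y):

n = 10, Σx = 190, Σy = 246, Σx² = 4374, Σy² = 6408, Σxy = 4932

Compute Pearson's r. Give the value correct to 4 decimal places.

r = (nΣxy − ΣxΣy) / √[(nΣx² − (Σx)²)(nΣy² − (Σy)²)]
Numerator: 10×4932 − 190×246 = 2580
Denominator: √[(43740 − 36100)(64080 − 60516)] = √[7640 × 3564] = 5218.1376
r = 2580 / 5218.1376 ≈ 0.4944

0.4944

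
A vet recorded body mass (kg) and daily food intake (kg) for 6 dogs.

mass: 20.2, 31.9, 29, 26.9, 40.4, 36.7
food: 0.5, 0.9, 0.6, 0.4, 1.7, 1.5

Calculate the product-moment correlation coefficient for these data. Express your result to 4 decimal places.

0.9123

n = 6, Σx = 185.1, Σy = 5.6, Σx² = 5969.31, Σy² = 6.72, Σxy = 190.7
nΣxy − ΣxΣy = 1144.2 − 1036.56 = 107.64
nΣx² − (Σx)² = 35815.86 − 34262.01 = 1553.85; nΣy² − (Σy)² = 40.32 − 31.36 = 8.96
r = 107.64 / √(1553.85 × 8.96) = 107.64 / 117.9936 ≈ 0.9123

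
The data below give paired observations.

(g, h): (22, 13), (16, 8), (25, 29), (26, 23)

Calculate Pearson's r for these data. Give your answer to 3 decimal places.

0.879

n = 4, Σg = 89, Σh = 73, Σg² = 2041, Σh² = 1603, Σgh = 1737
nΣgh − ΣgΣh = 6948 − 6497 = 451
nΣg² − (Σg)² = 8164 − 7921 = 243; nΣh² − (Σh)² = 6412 − 5329 = 1083
r = 451 / √(243 × 1083) = 451 / 513.0000 ≈ 0.879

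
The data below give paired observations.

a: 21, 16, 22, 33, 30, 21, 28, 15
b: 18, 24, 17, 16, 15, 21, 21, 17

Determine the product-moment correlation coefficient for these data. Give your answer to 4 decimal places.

-0.4748

n = 8, Σa = 186, Σb = 149, Σa² = 4620, Σb² = 2841, Σab = 3398
nΣab − ΣaΣb = 27184 − 27714 = -530
nΣa² − (Σa)² = 36960 − 34596 = 2364; nΣb² − (Σb)² = 22728 − 22201 = 527
r = -530 / √(2364 × 527) = -530 / 1116.1667 ≈ -0.4748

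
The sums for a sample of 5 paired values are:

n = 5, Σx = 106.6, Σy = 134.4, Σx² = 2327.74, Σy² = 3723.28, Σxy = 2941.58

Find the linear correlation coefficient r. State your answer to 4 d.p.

0.9764

r = (nΣxy − ΣxΣy) / √[(nΣx² − (Σx)²)(nΣy² − (Σy)²)]
Numerator: 5×2941.58 − 106.6×134.4 = 380.86
Denominator: √[(11638.7 − 11363.56)(18616.4 − 18063.36)] = √[275.14 × 553.04] = 390.0813
r = 380.86 / 390.0813 ≈ 0.9764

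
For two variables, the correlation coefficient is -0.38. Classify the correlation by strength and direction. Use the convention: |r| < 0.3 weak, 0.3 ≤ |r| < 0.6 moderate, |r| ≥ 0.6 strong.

r = -0.38 < 0 so the relationship is negative.
|r| = 0.38, which falls in the moderate range.

moderate negative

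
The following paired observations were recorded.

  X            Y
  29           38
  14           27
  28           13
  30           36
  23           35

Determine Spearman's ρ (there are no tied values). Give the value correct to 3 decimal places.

Rank X: 4, 1, 3, 5, 2
Rank Y: 5, 2, 1, 4, 3
d = rank(X) − rank(Y): -1, -1, 2, 1, -1; Σd² = 8
ρ = 1 − 6Σd² / [n(n²−1)] = 1 − 6×8 / (5×24) = 1 − 48/120 ≈ 0.600

0.600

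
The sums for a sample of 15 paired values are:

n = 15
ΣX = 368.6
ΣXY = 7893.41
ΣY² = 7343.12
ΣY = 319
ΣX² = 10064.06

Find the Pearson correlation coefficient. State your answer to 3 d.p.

0.073

r = (nΣXY − ΣXΣY) / √[(nΣX² − (ΣX)²)(nΣY² − (ΣY)²)]
Numerator: 15×7893.41 − 368.6×319 = 817.75
Denominator: √[(150960.9 − 135865.96)(110146.8 − 101761)] = √[15094.94 × 8385.8] = 11250.9176
r = 817.75 / 11250.9176 ≈ 0.073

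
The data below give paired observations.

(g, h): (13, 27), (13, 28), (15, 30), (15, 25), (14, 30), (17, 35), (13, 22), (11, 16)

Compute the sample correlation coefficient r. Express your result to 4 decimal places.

0.8462

n = 8, Σg = 111, Σh = 213, Σg² = 1563, Σh² = 5903, Σgh = 3017
nΣgh − ΣgΣh = 24136 − 23643 = 493
nΣg² − (Σg)² = 12504 − 12321 = 183; nΣh² − (Σh)² = 47224 − 45369 = 1855
r = 493 / √(183 × 1855) = 493 / 582.6363 ≈ 0.8462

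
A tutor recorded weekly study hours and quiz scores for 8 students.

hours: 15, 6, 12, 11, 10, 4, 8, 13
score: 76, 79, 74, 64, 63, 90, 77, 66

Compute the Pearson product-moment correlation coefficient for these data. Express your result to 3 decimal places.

n = 8, Σx = 79, Σy = 589, Σx² = 875, Σy² = 43943, Σxy = 5670
nΣxy − ΣxΣy = 45360 − 46531 = -1171
nΣx² − (Σx)² = 7000 − 6241 = 759; nΣy² − (Σy)² = 351544 − 346921 = 4623
r = -1171 / √(759 × 4623) = -1171 / 1873.1943 ≈ -0.625

-0.625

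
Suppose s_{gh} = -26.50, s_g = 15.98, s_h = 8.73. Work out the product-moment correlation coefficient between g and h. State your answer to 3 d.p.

-0.190

r = Cov(g,h) / (s_g · s_h) = -26.50 / (15.98 × 8.73)
  = -26.50 / 139.5054 ≈ -0.190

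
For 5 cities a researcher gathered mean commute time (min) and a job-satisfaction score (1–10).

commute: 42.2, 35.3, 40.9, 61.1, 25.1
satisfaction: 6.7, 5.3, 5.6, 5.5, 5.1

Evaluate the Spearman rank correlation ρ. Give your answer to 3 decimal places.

0.700

Rank commute: 4, 2, 3, 5, 1
Rank satisfaction: 5, 2, 4, 3, 1
d = rank(commute) − rank(satisfaction): -1, 0, -1, 2, 0; Σd² = 6
ρ = 1 − 6Σd² / [n(n²−1)] = 1 − 6×6 / (5×24) = 1 − 36/120 ≈ 0.700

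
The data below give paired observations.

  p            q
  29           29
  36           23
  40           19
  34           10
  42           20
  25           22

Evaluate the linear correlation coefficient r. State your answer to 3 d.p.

n = 6, Σp = 206, Σq = 123, Σp² = 7282, Σq² = 2715, Σpq = 4159
nΣpq − ΣpΣq = 24954 − 25338 = -384
nΣp² − (Σp)² = 43692 − 42436 = 1256; nΣq² − (Σq)² = 16290 − 15129 = 1161
r = -384 / √(1256 × 1161) = -384 / 1207.5661 ≈ -0.318

-0.318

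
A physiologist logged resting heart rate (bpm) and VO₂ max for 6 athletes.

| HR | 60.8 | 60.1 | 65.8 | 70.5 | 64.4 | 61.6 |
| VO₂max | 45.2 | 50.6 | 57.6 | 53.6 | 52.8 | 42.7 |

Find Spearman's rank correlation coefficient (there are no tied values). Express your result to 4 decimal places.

Rank HR: 2, 1, 5, 6, 4, 3
Rank VO₂max: 2, 3, 6, 5, 4, 1
d = rank(HR) − rank(VO₂max): 0, -2, -1, 1, 0, 2; Σd² = 10
ρ = 1 − 6Σd² / [n(n²−1)] = 1 − 6×10 / (6×35) = 1 − 60/210 ≈ 0.7143

0.7143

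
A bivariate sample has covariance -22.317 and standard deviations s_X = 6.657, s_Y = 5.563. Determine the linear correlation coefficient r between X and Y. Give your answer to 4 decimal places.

-0.6026

r = Cov(X,Y) / (s_X · s_Y) = -22.317 / (6.657 × 5.563)
  = -22.317 / 37.0329 ≈ -0.6026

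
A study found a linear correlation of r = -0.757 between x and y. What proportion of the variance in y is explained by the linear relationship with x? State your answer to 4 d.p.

r² = (-0.757)² = 0.5730

0.5730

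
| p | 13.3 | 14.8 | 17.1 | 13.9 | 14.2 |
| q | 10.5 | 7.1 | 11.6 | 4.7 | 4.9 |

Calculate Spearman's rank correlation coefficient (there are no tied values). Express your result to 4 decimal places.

Rank p: 1, 4, 5, 2, 3
Rank q: 4, 3, 5, 1, 2
d = rank(p) − rank(q): -3, 1, 0, 1, 1; Σd² = 12
ρ = 1 − 6Σd² / [n(n²−1)] = 1 − 6×12 / (5×24) = 1 − 72/120 ≈ 0.4000

0.4000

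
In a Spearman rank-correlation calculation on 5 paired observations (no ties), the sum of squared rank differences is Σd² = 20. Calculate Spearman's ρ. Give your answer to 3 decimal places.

ρ = 1 − 6Σd² / [n(n²−1)] = 1 − 6×20 / (5×24)
  = 1 − 120/120 = 1 − 1.0000 ≈ 0.000

0.000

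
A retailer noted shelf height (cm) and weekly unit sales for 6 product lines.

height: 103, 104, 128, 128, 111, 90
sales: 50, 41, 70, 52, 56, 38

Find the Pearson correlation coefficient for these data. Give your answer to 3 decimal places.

n = 6, Σx = 664, Σy = 307, Σx² = 74614, Σy² = 16365, Σxy = 34666
nΣxy − ΣxΣy = 207996 − 203848 = 4148
nΣx² − (Σx)² = 447684 − 440896 = 6788; nΣy² − (Σy)² = 98190 − 94249 = 3941
r = 4148 / √(6788 × 3941) = 4148 / 5172.1860 ≈ 0.802

0.802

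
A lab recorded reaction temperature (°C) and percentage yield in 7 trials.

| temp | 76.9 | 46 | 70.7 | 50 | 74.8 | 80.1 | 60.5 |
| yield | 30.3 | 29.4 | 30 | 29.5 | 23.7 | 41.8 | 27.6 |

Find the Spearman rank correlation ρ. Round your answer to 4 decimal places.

0.5357

Rank temp: 6, 1, 4, 2, 5, 7, 3
Rank yield: 6, 3, 5, 4, 1, 7, 2
d = rank(temp) − rank(yield): 0, -2, -1, -2, 4, 0, 1; Σd² = 26
ρ = 1 − 6Σd² / [n(n²−1)] = 1 − 6×26 / (7×48) = 1 − 156/336 ≈ 0.5357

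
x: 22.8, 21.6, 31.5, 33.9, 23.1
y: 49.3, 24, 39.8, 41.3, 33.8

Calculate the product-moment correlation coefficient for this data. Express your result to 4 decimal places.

n = 5, Σx = 132.9, Σy = 188.2, Σx² = 3661.47, Σy² = 7438.66, Σxy = 5076.99
nΣxy − ΣxΣy = 25384.95 − 25011.78 = 373.17
nΣx² − (Σx)² = 18307.35 − 17662.41 = 644.94; nΣy² − (Σy)² = 37193.3 − 35419.24 = 1774.06
r = 373.17 / √(644.94 × 1774.06) = 373.17 / 1069.6552 ≈ 0.3489

0.3489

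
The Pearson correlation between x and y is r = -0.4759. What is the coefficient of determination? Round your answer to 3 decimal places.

0.226

r² = (-0.4759)² = 0.226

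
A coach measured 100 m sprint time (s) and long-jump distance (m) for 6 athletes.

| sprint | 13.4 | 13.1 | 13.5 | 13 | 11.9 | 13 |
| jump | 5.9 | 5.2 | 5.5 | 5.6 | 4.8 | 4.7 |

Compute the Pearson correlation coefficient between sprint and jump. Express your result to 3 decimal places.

n = 6, Σx = 77.9, Σy = 31.7, Σx² = 1013.03, Σy² = 168.59, Σxy = 412.45
nΣxy − ΣxΣy = 2474.7 − 2469.43 = 5.27
nΣx² − (Σx)² = 6078.18 − 6068.41 = 9.77; nΣy² − (Σy)² = 1011.54 − 1004.89 = 6.65
r = 5.27 / √(9.77 × 6.65) = 5.27 / 8.0604 ≈ 0.654

0.654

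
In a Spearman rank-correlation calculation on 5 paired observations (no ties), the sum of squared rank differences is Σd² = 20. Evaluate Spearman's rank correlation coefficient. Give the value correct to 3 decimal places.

ρ = 1 − 6Σd² / [n(n²−1)] = 1 − 6×20 / (5×24)
  = 1 − 120/120 = 1 − 1.0000 ≈ 0.000

0.000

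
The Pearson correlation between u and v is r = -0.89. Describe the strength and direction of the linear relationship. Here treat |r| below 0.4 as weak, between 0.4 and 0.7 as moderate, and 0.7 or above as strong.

strong negative

r = -0.89 < 0 so the relationship is negative.
|r| = 0.89, which falls in the strong range.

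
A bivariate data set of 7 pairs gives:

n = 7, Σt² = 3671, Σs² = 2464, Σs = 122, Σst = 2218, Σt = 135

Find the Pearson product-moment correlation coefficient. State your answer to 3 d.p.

-0.225

r = (nΣst − ΣsΣt) / √[(nΣs² − (Σs)²)(nΣt² − (Σt)²)]
Numerator: 7×2218 − 122×135 = -944
Denominator: √[(17248 − 14884)(25697 − 18225)] = √[2364 × 7472] = 4202.8333
r = -944 / 4202.8333 ≈ -0.225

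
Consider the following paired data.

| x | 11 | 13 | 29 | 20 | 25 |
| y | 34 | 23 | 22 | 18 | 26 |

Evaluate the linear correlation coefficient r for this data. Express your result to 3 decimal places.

-0.489

n = 5, Σx = 98, Σy = 123, Σx² = 2156, Σy² = 3169, Σxy = 2321
nΣxy − ΣxΣy = 11605 − 12054 = -449
nΣx² − (Σx)² = 10780 − 9604 = 1176; nΣy² − (Σy)² = 15845 − 15129 = 716
r = -449 / √(1176 × 716) = -449 / 917.6143 ≈ -0.489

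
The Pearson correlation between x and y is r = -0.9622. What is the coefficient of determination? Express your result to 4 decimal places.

r² = (-0.9622)² = 0.9258

0.9258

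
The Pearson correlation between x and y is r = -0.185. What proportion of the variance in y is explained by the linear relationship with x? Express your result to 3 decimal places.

0.034

r² = (-0.185)² = 0.034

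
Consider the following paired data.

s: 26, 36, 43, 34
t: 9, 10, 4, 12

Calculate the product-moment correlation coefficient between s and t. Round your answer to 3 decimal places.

n = 4, Σs = 139, Σt = 35, Σs² = 4977, Σt² = 341, Σst = 1174
nΣst − ΣsΣt = 4696 − 4865 = -169
nΣs² − (Σs)² = 19908 − 19321 = 587; nΣt² − (Σt)² = 1364 − 1225 = 139
r = -169 / √(587 × 139) = -169 / 285.6449 ≈ -0.592

-0.592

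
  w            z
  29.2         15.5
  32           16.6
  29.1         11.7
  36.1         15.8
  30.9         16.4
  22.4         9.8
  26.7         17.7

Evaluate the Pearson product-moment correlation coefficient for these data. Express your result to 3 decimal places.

0.561

n = 7, Σw = 206.4, Σz = 103.5, Σw² = 6196.12, Σz² = 1580.63, Σwz = 3093.52
nΣwz − ΣwΣz = 21654.64 − 21362.4 = 292.24
nΣw² − (Σw)² = 43372.84 − 42600.96 = 771.88; nΣz² − (Σz)² = 11064.41 − 10712.25 = 352.16
r = 292.24 / √(771.88 × 352.16) = 292.24 / 521.3686 ≈ 0.561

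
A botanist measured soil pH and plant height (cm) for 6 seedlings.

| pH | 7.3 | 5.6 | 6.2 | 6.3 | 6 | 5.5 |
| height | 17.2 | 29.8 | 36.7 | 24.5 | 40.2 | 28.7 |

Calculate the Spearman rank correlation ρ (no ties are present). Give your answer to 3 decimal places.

Rank pH: 6, 2, 4, 5, 3, 1
Rank height: 1, 4, 5, 2, 6, 3
d = rank(pH) − rank(height): 5, -2, -1, 3, -3, -2; Σd² = 52
ρ = 1 − 6Σd² / [n(n²−1)] = 1 − 6×52 / (6×35) = 1 − 312/210 ≈ -0.486

-0.486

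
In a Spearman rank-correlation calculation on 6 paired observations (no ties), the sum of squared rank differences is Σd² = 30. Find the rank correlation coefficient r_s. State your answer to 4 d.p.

ρ = 1 − 6Σd² / [n(n²−1)] = 1 − 6×30 / (6×35)
  = 1 − 180/210 = 1 − 0.85714 ≈ 0.1429

0.1429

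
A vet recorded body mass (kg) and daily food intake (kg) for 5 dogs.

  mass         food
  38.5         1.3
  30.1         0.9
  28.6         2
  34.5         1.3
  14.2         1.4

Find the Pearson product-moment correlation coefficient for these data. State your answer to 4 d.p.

n = 5, Σx = 145.9, Σy = 6.9, Σx² = 4598.11, Σy² = 10.15, Σxy = 199.07
nΣxy − ΣxΣy = 995.35 − 1006.71 = -11.36
nΣx² − (Σx)² = 22990.55 − 21286.81 = 1703.74; nΣy² − (Σy)² = 50.75 − 47.61 = 3.14
r = -11.36 / √(1703.74 × 3.14) = -11.36 / 73.1419 ≈ -0.1553

-0.1553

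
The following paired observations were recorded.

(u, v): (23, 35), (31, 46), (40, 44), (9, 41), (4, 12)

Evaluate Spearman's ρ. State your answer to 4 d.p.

Rank u: 3, 4, 5, 2, 1
Rank v: 2, 5, 4, 3, 1
d = rank(u) − rank(v): 1, -1, 1, -1, 0; Σd² = 4
ρ = 1 − 6Σd² / [n(n²−1)] = 1 − 6×4 / (5×24) = 1 − 24/120 ≈ 0.8000

0.8000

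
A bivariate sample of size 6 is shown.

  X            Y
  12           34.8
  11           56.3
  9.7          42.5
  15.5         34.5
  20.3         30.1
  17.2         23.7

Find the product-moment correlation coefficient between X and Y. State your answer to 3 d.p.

-0.724

n = 6, ΣX = 85.7, ΣY = 221.9, ΣX² = 1307.27, ΣY² = 8844.93, ΣXY = 3002.57
nΣXY − ΣXΣY = 18015.42 − 19016.83 = -1001.41
nΣX² − (ΣX)² = 7843.62 − 7344.49 = 499.13; nΣY² − (ΣY)² = 53069.58 − 49239.61 = 3829.97
r = -1001.41 / √(499.13 × 3829.97) = -1001.41 / 1382.6254 ≈ -0.724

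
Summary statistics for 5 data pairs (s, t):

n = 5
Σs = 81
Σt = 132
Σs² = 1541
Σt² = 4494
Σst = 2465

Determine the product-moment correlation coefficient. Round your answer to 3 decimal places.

r = (nΣst − ΣsΣt) / √[(nΣs² − (Σs)²)(nΣt² − (Σt)²)]
Numerator: 5×2465 − 81×132 = 1633
Denominator: √[(7705 − 6561)(22470 − 17424)] = √[1144 × 5046] = 2402.6286
r = 1633 / 2402.6286 ≈ 0.680

0.680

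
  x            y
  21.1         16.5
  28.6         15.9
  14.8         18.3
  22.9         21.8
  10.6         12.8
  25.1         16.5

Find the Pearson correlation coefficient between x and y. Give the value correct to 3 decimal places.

n = 6, Σx = 123.1, Σy = 101.8, Σx² = 2748.99, Σy² = 1771.28, Σxy = 2122.78
nΣxy − ΣxΣy = 12736.68 − 12531.58 = 205.1
nΣx² − (Σx)² = 16493.94 − 15153.61 = 1340.33; nΣy² − (Σy)² = 10627.68 − 10363.24 = 264.44
r = 205.1 / √(1340.33 × 264.44) = 205.1 / 595.3460 ≈ 0.345

0.345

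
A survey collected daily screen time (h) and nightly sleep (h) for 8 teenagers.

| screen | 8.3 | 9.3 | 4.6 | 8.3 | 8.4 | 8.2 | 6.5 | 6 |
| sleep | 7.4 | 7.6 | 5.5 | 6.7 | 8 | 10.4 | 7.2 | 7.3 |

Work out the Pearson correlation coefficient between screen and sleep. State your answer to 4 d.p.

0.5446

n = 8, Σx = 59.6, Σy = 60.1, Σx² = 461.48, Σy² = 464.95, Σxy = 456.09
nΣxy − ΣxΣy = 3648.72 − 3581.96 = 66.76
nΣx² − (Σx)² = 3691.84 − 3552.16 = 139.68; nΣy² − (Σy)² = 3719.6 − 3612.01 = 107.59
r = 66.76 / √(139.68 × 107.59) = 66.76 / 122.5894 ≈ 0.5446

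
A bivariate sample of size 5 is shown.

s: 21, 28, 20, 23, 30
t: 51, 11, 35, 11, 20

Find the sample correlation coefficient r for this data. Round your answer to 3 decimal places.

n = 5, Σs = 122, Σt = 128, Σs² = 3054, Σt² = 4468, Σst = 2932
nΣst − ΣsΣt = 14660 − 15616 = -956
nΣs² − (Σs)² = 15270 − 14884 = 386; nΣt² − (Σt)² = 22340 − 16384 = 5956
r = -956 / √(386 × 5956) = -956 / 1516.2506 ≈ -0.631

-0.631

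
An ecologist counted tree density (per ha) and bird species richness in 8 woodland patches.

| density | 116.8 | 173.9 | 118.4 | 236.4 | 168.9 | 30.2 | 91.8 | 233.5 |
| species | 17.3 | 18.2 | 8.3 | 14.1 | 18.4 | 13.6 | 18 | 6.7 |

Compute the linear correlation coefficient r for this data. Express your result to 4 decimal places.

n = 8, Σx = 1169.9, Σy = 114.6, Σx² = 206175.71, Σy² = 1790.64, Σxy = 16236.91
nΣxy − ΣxΣy = 129895.28 − 134070.54 = -4175.26
nΣx² − (Σx)² = 1649405.68 − 1368666.01 = 280739.67; nΣy² − (Σy)² = 14325.12 − 13133.16 = 1191.96
r = -4175.26 / √(280739.67 × 1191.96) = -4175.26 / 18292.9073 ≈ -0.2282

-0.2282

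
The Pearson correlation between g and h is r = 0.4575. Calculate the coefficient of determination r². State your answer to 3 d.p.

0.209

r² = (0.4575)² = 0.209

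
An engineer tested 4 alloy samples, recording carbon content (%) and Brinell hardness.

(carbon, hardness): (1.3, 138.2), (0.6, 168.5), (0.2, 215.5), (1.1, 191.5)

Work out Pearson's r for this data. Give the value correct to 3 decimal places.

-0.742

n = 4, Σx = 3.2, Σy = 713.7, Σx² = 3.3, Σy² = 130603.99, Σxy = 534.51
nΣxy − ΣxΣy = 2138.04 − 2283.84 = -145.8
nΣx² − (Σx)² = 13.2 − 10.24 = 2.96; nΣy² − (Σy)² = 522415.96 − 509367.69 = 13048.27
r = -145.8 / √(2.96 × 13048.27) = -145.8 / 196.5270 ≈ -0.742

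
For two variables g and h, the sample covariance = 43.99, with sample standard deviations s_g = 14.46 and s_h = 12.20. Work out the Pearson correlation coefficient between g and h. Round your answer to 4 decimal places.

0.2494

r = Cov(g,h) / (s_g · s_h) = 43.99 / (14.46 × 12.20)
  = 43.99 / 176.4120 ≈ 0.2494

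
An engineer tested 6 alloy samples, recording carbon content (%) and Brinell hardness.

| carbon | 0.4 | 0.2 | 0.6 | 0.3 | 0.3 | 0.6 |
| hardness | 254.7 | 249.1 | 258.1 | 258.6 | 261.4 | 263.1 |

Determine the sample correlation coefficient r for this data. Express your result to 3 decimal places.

n = 6, Σx = 2.4, Σy = 1545, Σx² = 1.1, Σy² = 397964.04, Σxy = 620.42
nΣxy − ΣxΣy = 3722.52 − 3708 = 14.52
nΣx² − (Σx)² = 6.6 − 5.76 = 0.84; nΣy² − (Σy)² = 2387784.24 − 2387025 = 759.24
r = 14.52 / √(0.84 × 759.24) = 14.52 / 25.2539 ≈ 0.575

0.575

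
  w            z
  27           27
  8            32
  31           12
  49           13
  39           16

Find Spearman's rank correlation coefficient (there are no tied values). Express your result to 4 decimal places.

-0.7000

Rank w: 2, 1, 3, 5, 4
Rank z: 4, 5, 1, 2, 3
d = rank(w) − rank(z): -2, -4, 2, 3, 1; Σd² = 34
ρ = 1 − 6Σd² / [n(n²−1)] = 1 − 6×34 / (5×24) = 1 − 204/120 ≈ -0.7000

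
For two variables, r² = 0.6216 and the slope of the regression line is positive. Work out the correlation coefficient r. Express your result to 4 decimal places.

|r| = √0.6216 = 0.7884
The association is positive, so r = 0.7884.

0.7884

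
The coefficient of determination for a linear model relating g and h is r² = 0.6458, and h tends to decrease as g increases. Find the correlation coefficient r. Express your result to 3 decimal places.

|r| = √0.6458 = 0.804
The association is negative, so r = −0.804.

-0.804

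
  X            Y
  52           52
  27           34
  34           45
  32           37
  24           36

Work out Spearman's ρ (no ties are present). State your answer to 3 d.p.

0.900

Rank X: 5, 2, 4, 3, 1
Rank Y: 5, 1, 4, 3, 2
d = rank(X) − rank(Y): 0, 1, 0, 0, -1; Σd² = 2
ρ = 1 − 6Σd² / [n(n²−1)] = 1 − 6×2 / (5×24) = 1 − 12/120 ≈ 0.900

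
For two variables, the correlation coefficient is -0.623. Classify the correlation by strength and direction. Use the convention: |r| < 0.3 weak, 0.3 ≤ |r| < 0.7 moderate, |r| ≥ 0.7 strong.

moderate negative

r = -0.623 < 0 so the relationship is negative.
|r| = 0.623, which falls in the moderate range.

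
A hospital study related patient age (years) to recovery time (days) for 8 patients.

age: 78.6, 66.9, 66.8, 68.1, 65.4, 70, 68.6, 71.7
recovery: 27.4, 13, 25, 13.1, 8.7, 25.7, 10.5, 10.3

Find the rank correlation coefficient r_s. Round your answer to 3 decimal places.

0.429

Rank age: 8, 3, 2, 4, 1, 6, 5, 7
Rank recovery: 8, 4, 6, 5, 1, 7, 3, 2
d = rank(age) − rank(recovery): 0, -1, -4, -1, 0, -1, 2, 5; Σd² = 48
ρ = 1 − 6Σd² / [n(n²−1)] = 1 − 6×48 / (8×63) = 1 − 288/504 ≈ 0.429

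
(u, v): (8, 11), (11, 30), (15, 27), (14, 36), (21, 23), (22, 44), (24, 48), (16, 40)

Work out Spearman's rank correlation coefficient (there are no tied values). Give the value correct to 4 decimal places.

0.6905

Rank u: 1, 2, 4, 3, 6, 7, 8, 5
Rank v: 1, 4, 3, 5, 2, 7, 8, 6
d = rank(u) − rank(v): 0, -2, 1, -2, 4, 0, 0, -1; Σd² = 26
ρ = 1 − 6Σd² / [n(n²−1)] = 1 − 6×26 / (8×63) = 1 − 156/504 ≈ 0.6905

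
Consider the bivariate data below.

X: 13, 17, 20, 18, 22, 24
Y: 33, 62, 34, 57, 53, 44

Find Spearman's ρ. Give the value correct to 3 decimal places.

Rank X: 1, 2, 4, 3, 5, 6
Rank Y: 1, 6, 2, 5, 4, 3
d = rank(X) − rank(Y): 0, -4, 2, -2, 1, 3; Σd² = 34
ρ = 1 − 6Σd² / [n(n²−1)] = 1 − 6×34 / (6×35) = 1 − 204/210 ≈ 0.029

0.029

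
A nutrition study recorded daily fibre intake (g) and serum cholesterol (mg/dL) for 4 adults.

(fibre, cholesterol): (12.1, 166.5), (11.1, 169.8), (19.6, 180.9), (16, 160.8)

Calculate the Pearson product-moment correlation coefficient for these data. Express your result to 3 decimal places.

0.519

n = 4, Σx = 58.8, Σy = 678, Σx² = 909.78, Σy² = 115135.74, Σxy = 10017.87
nΣxy − ΣxΣy = 40071.48 − 39866.4 = 205.08
nΣx² − (Σx)² = 3639.12 − 3457.44 = 181.68; nΣy² − (Σy)² = 460542.96 − 459684 = 858.96
r = 205.08 / √(181.68 × 858.96) = 205.08 / 395.0391 ≈ 0.519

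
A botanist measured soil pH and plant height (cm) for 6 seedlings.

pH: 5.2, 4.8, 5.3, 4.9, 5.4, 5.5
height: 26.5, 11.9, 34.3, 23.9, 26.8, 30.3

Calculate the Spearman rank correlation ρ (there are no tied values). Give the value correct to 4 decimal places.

0.8286

Rank pH: 3, 1, 4, 2, 5, 6
Rank height: 3, 1, 6, 2, 4, 5
d = rank(pH) − rank(height): 0, 0, -2, 0, 1, 1; Σd² = 6
ρ = 1 − 6Σd² / [n(n²−1)] = 1 − 6×6 / (6×35) = 1 − 36/210 ≈ 0.8286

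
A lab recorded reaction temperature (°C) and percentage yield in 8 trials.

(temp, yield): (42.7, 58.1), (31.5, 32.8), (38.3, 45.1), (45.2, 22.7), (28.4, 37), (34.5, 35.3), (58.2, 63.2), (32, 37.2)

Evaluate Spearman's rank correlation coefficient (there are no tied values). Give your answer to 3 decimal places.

0.381

Rank temp: 6, 2, 5, 7, 1, 4, 8, 3
Rank yield: 7, 2, 6, 1, 4, 3, 8, 5
d = rank(temp) − rank(yield): -1, 0, -1, 6, -3, 1, 0, -2; Σd² = 52
ρ = 1 − 6Σd² / [n(n²−1)] = 1 − 6×52 / (8×63) = 1 − 312/504 ≈ 0.381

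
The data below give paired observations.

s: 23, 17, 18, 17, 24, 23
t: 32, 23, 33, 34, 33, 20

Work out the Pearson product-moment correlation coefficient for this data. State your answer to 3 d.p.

n = 6, Σs = 122, Σt = 175, Σs² = 2536, Σt² = 5287, Σst = 3551
nΣst − ΣsΣt = 21306 − 21350 = -44
nΣs² − (Σs)² = 15216 − 14884 = 332; nΣt² − (Σt)² = 31722 − 30625 = 1097
r = -44 / √(332 × 1097) = -44 / 603.4932 ≈ -0.073

-0.073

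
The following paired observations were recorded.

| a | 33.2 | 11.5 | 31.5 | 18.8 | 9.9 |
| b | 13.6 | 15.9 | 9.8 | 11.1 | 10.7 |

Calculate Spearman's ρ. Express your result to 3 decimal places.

0.000

Rank a: 5, 2, 4, 3, 1
Rank b: 4, 5, 1, 3, 2
d = rank(a) − rank(b): 1, -3, 3, 0, -1; Σd² = 20
ρ = 1 − 6Σd² / [n(n²−1)] = 1 − 6×20 / (5×24) = 1 − 120/120 ≈ 0.000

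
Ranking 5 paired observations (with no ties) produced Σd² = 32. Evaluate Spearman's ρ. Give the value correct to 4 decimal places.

ρ = 1 − 6Σd² / [n(n²−1)] = 1 − 6×32 / (5×24)
  = 1 − 192/120 = 1 − 1.60000 ≈ -0.6000

-0.6000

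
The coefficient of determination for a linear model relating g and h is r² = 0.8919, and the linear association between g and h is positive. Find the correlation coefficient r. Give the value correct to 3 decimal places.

0.944

|r| = √0.8919 = 0.944
The association is positive, so r = 0.944.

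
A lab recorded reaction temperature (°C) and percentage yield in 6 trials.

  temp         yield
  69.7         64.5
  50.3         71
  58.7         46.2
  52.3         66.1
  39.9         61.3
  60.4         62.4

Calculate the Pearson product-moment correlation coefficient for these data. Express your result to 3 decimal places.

-0.146

n = 6, Σx = 331.3, Σy = 371.5, Σx² = 18809.33, Σy² = 23356.35, Σxy = 20450.75
nΣxy − ΣxΣy = 122704.5 − 123077.95 = -373.45
nΣx² − (Σx)² = 112855.98 − 109759.69 = 3096.29; nΣy² − (Σy)² = 140138.1 − 138012.25 = 2125.85
r = -373.45 / √(3096.29 × 2125.85) = -373.45 / 2565.5892 ≈ -0.146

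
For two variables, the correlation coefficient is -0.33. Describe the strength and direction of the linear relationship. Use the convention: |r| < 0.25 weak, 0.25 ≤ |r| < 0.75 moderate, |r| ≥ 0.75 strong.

moderate negative

r = -0.33 < 0 so the relationship is negative.
|r| = 0.33, which falls in the moderate range.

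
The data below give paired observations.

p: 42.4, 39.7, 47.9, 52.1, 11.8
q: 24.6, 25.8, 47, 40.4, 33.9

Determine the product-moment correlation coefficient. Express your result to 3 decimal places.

n = 5, Σp = 193.9, Σq = 171.7, Σp² = 8521.91, Σq² = 6261.17, Σpq = 6823.46
nΣpq − ΣpΣq = 34117.3 − 33292.63 = 824.67
nΣp² − (Σp)² = 42609.55 − 37597.21 = 5012.34; nΣq² − (Σq)² = 31305.85 − 29480.89 = 1824.96
r = 824.67 / √(5012.34 × 1824.96) = 824.67 / 3024.4537 ≈ 0.273

0.273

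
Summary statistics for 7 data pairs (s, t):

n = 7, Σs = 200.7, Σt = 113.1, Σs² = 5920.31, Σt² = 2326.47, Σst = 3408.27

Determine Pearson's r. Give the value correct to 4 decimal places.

r = (nΣst − ΣsΣt) / √[(nΣs² − (Σs)²)(nΣt² − (Σt)²)]
Numerator: 7×3408.27 − 200.7×113.1 = 1158.72
Denominator: √[(41442.17 − 40280.49)(16285.29 − 12791.61)] = √[1161.68 × 3493.68] = 2014.5814
r = 1158.72 / 2014.5814 ≈ 0.5752

0.5752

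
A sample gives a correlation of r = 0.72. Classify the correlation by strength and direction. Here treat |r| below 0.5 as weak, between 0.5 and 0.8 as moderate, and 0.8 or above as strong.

r = 0.72 > 0 so the relationship is positive.
|r| = 0.72, which falls in the moderate range.

moderate positive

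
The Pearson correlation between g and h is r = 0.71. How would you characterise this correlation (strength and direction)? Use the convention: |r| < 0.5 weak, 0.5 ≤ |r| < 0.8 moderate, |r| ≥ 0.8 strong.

moderate positive

r = 0.71 > 0 so the relationship is positive.
|r| = 0.71, which falls in the moderate range.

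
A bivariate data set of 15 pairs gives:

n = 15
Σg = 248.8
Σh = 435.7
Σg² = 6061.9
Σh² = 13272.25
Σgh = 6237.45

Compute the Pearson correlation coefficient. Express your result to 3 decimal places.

-0.906

r = (nΣgh − ΣgΣh) / √[(nΣg² − (Σg)²)(nΣh² − (Σh)²)]
Numerator: 15×6237.45 − 248.8×435.7 = -14840.41
Denominator: √[(90928.5 − 61901.44)(199083.75 − 189834.49)] = √[29027.06 × 9249.26] = 16385.3235
r = -14840.41 / 16385.3235 ≈ -0.906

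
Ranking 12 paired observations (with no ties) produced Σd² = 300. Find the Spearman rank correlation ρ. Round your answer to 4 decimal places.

ρ = 1 − 6Σd² / [n(n²−1)] = 1 − 6×300 / (12×143)
  = 1 − 1800/1716 = 1 − 1.04895 ≈ -0.0490

-0.0490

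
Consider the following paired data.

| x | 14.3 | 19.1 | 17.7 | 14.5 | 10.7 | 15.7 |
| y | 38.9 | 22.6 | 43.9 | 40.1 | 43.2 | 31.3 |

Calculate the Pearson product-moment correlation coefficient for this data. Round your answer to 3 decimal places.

-0.606

n = 6, Σx = 92, Σy = 220, Σx² = 1453.82, Σy² = 8405.12, Σxy = 3300.06
nΣxy − ΣxΣy = 19800.36 − 20240 = -439.64
nΣx² − (Σx)² = 8722.92 − 8464 = 258.92; nΣy² − (Σy)² = 50430.72 − 48400 = 2030.72
r = -439.64 / √(258.92 × 2030.72) = -439.64 / 725.1166 ≈ -0.606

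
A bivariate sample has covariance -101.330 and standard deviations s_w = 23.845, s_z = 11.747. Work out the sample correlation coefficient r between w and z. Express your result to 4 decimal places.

-0.3618

r = Cov(w,z) / (s_w · s_z) = -101.330 / (23.845 × 11.747)
  = -101.330 / 280.1072 ≈ -0.3618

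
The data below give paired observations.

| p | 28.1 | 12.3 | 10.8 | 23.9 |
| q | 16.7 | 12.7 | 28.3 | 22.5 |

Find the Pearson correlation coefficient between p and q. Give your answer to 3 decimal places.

n = 4, Σp = 75.1, Σq = 80.2, Σp² = 1628.75, Σq² = 1747.32, Σpq = 1468.87
nΣpq − ΣpΣq = 5875.48 − 6023.02 = -147.54
nΣp² − (Σp)² = 6515 − 5640.01 = 874.99; nΣq² − (Σq)² = 6989.28 − 6432.04 = 557.24
r = -147.54 / √(874.99 × 557.24) = -147.54 / 698.2689 ≈ -0.211

-0.211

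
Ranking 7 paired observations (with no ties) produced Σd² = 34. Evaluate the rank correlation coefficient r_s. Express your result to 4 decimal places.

ρ = 1 − 6Σd² / [n(n²−1)] = 1 − 6×34 / (7×48)
  = 1 − 204/336 = 1 − 0.60714 ≈ 0.3929

0.3929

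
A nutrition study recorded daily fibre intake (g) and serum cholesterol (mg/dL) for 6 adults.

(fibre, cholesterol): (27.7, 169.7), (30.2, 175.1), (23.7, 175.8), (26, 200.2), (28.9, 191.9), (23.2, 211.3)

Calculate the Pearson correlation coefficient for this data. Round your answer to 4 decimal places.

n = 6, Σx = 159.7, Σy = 1124, Σx² = 4290.47, Σy² = 211917.08, Σxy = 29808.44
nΣxy − ΣxΣy = 178850.64 − 179502.8 = -652.16
nΣx² − (Σx)² = 25742.82 − 25504.09 = 238.73; nΣy² − (Σy)² = 1271502.48 − 1263376 = 8126.48
r = -652.16 / √(238.73 × 8126.48) = -652.16 / 1392.8512 ≈ -0.4682

-0.4682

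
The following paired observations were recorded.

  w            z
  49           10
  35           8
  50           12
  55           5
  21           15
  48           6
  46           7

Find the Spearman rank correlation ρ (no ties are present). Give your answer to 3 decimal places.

Rank w: 5, 2, 6, 7, 1, 4, 3
Rank z: 5, 4, 6, 1, 7, 2, 3
d = rank(w) − rank(z): 0, -2, 0, 6, -6, 2, 0; Σd² = 80
ρ = 1 − 6Σd² / [n(n²−1)] = 1 − 6×80 / (7×48) = 1 − 480/336 ≈ -0.429

-0.429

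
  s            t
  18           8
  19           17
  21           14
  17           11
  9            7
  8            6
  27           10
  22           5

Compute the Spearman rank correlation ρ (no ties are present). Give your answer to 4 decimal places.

Rank s: 4, 5, 6, 3, 2, 1, 8, 7
Rank t: 4, 8, 7, 6, 3, 2, 5, 1
d = rank(s) − rank(t): 0, -3, -1, -3, -1, -1, 3, 6; Σd² = 66
ρ = 1 − 6Σd² / [n(n²−1)] = 1 − 6×66 / (8×63) = 1 − 396/504 ≈ 0.2143

0.2143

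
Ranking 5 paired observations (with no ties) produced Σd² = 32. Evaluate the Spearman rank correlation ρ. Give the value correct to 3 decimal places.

ρ = 1 − 6Σd² / [n(n²−1)] = 1 − 6×32 / (5×24)
  = 1 − 192/120 = 1 − 1.6000 ≈ -0.600

-0.600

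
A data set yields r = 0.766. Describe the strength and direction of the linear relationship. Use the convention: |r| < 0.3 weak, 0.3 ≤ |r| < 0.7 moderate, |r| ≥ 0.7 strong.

r = 0.766 > 0 so the relationship is positive.
|r| = 0.766, which falls in the strong range.

strong positive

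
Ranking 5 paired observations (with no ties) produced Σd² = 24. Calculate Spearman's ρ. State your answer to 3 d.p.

-0.200

ρ = 1 − 6Σd² / [n(n²−1)] = 1 − 6×24 / (5×24)
  = 1 − 144/120 = 1 − 1.2000 ≈ -0.200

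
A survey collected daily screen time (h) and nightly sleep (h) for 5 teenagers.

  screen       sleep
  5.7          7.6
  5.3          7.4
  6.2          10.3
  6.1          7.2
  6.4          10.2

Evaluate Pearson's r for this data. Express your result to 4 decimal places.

n = 5, Σx = 29.7, Σy = 42.7, Σx² = 177.19, Σy² = 374.49, Σxy = 255.6
nΣxy − ΣxΣy = 1278 − 1268.19 = 9.81
nΣx² − (Σx)² = 885.95 − 882.09 = 3.86; nΣy² − (Σy)² = 1872.45 − 1823.29 = 49.16
r = 9.81 / √(3.86 × 49.16) = 9.81 / 13.7753 ≈ 0.7121

0.7121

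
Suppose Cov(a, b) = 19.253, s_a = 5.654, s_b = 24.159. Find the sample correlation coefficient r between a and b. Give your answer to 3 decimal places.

r = Cov(a,b) / (s_a · s_b) = 19.253 / (5.654 × 24.159)
  = 19.253 / 136.5950 ≈ 0.141

0.141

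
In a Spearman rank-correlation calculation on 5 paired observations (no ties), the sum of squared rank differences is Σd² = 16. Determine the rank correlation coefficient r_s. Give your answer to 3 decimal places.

ρ = 1 − 6Σd² / [n(n²−1)] = 1 − 6×16 / (5×24)
  = 1 − 96/120 = 1 − 0.8000 ≈ 0.200

0.200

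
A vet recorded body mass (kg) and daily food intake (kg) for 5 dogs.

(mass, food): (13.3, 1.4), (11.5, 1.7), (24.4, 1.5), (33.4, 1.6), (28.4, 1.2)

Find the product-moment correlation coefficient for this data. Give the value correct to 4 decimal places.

-0.2717

n = 5, Σx = 111, Σy = 7.4, Σx² = 2826.62, Σy² = 11.1, Σxy = 162.29
nΣxy − ΣxΣy = 811.45 − 821.4 = -9.95
nΣx² − (Σx)² = 14133.1 − 12321 = 1812.1; nΣy² − (Σy)² = 55.5 − 54.76 = 0.74
r = -9.95 / √(1812.1 × 0.74) = -9.95 / 36.6190 ≈ -0.2717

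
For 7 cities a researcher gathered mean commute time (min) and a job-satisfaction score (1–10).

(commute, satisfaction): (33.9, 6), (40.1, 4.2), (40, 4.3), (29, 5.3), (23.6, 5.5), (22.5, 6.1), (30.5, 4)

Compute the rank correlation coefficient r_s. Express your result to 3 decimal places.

-0.607

Rank commute: 5, 7, 6, 3, 2, 1, 4
Rank satisfaction: 6, 2, 3, 4, 5, 7, 1
d = rank(commute) − rank(satisfaction): -1, 5, 3, -1, -3, -6, 3; Σd² = 90
ρ = 1 − 6Σd² / [n(n²−1)] = 1 − 6×90 / (7×48) = 1 − 540/336 ≈ -0.607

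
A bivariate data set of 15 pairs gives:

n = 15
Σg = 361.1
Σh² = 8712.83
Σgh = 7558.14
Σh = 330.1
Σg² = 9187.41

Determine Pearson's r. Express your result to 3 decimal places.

-0.459

r = (nΣgh − ΣgΣh) / √[(nΣg² − (Σg)²)(nΣh² − (Σh)²)]
Numerator: 15×7558.14 − 361.1×330.1 = -5827.01
Denominator: √[(137811.15 − 130393.21)(130692.45 − 108966.01)] = √[7417.94 × 21726.44] = 12695.0947
r = -5827.01 / 12695.0947 ≈ -0.459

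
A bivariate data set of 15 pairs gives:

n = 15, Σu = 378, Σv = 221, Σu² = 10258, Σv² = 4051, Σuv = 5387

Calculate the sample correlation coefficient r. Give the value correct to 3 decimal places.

-0.239

r = (nΣuv − ΣuΣv) / √[(nΣu² − (Σu)²)(nΣv² − (Σv)²)]
Numerator: 15×5387 − 378×221 = -2733
Denominator: √[(153870 − 142884)(60765 − 48841)] = √[10986 × 11924] = 11445.3949
r = -2733 / 11445.3949 ≈ -0.239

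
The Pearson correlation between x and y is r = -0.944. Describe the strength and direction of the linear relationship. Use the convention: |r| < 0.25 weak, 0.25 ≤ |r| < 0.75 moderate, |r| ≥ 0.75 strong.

strong negative

r = -0.944 < 0 so the relationship is negative.
|r| = 0.944, which falls in the strong range.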